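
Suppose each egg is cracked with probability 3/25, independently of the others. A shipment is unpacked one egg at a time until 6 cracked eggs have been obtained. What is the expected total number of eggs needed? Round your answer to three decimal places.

50.000

Y = total eggs until the sixth success; negative binomial with r=6, p=0.12.
E[Y] = r / p = 6 / 0.12 = 50.00000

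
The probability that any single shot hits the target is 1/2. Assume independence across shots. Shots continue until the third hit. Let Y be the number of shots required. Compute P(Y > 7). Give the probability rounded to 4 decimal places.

0.2266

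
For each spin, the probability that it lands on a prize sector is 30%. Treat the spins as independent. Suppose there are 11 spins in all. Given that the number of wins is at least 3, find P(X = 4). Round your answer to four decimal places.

X ~ Binomial(11, 0.30). Want P(X=4 | X≥3) = P(X=4) / P(X≥3).
P(X=4) = C(11,4)·0.30^4·0.70^7 = 0.220133
P(X≥3) = 1 − 0.019773 − 0.093217 − 0.199750 = 0.687260
Ratio = 0.220133 / 0.687260 = 0.320306

0.3203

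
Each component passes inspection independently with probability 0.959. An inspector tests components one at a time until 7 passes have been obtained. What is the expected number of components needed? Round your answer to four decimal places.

Y = total components until the seventh success; negative binomial with r=7, p=0.959.
E[Y] = r / p = 7 / 0.959 = 7.299270

7.2993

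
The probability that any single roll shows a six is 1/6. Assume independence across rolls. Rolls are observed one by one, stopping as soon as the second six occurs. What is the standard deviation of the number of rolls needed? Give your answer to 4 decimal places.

Y = total rolls until the second success; negative binomial with r=2, p=0.166667.
SD(Y) = √[r(1−p)/p²] = √(60.000000) = 7.745967

7.7460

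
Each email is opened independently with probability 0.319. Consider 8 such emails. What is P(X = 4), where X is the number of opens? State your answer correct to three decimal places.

0.156

X ~ Binomial(n=8, p=0.319).
P(X=4) = C(8,4) · p^4 · (1−p)^4
= 70 · 0.010355 · 0.21507 = 0.15590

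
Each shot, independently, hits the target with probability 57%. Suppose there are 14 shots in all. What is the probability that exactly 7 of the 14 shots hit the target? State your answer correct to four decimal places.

0.1824

X ~ Binomial(n=14, p=0.57).
P(X=7) = C(14,7) · p^7 · (1−p)^7
= 3432 · 0.019549 · 0.0027182 = 0.182369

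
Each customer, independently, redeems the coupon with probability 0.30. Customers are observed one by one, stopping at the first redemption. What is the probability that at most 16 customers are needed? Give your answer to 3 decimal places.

0.997

Y = number of customers to the first success; geometric, p = 0.30.
P(Y ≤ 16) = 1 − (1−p)^16 = 1 − 0.00332 = 0.99668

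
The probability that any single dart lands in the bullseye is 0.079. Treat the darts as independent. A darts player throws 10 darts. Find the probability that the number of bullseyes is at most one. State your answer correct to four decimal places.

0.8158

X ~ Binomial(10, 0.079); P(X ≤ 1) = Σ C(10,k) p^k (1−p)^(10−k) over k:
  k=0: C(10,0)·0.079^0·0.921^10 = 0.439133
  k=1: C(10,1)·0.079^1·0.921^9 = 0.376672
Total = 0.815806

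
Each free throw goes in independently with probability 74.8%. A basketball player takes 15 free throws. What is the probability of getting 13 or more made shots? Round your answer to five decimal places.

X ~ Binomial(15, 0.748); P(X ≥ 13) = Σ C(15,k) p^k (1−p)^(15−k) over k:
  k=13: C(15,13)·0.748^13·0.252^2 = 0.1530069
  k=14: C(15,14)·0.748^14·0.252^1 = 0.0648805
  k=15: C(15,15)·0.748^15·0.252^0 = 0.0128388
Total = 0.2307262

0.23073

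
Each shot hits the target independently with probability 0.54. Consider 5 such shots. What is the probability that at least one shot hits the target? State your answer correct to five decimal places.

P(at least one) = 1 − P(none) = 1 − (1 − 0.54)^5
= 1 − 0.0205963 = 0.9794037

0.97940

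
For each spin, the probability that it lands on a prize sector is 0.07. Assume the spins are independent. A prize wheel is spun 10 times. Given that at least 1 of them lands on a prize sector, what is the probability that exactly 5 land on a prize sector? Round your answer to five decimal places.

0.00057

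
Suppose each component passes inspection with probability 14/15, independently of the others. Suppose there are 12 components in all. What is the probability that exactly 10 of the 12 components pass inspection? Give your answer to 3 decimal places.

0.147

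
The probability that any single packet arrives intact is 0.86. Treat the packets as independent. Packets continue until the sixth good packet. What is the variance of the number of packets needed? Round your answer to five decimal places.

1.13575

Y = total packets until the sixth success; negative binomial with r=6, p=0.86.
Var(Y) = r(1−p)/p² = 6·0.14 / 0.86² = 1.1357491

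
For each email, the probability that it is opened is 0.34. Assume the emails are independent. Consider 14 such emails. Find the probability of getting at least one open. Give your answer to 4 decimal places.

P(at least one) = 1 − P(none) = 1 − (1 − 0.34)^14
= 1 − 0.002976 = 0.997024

0.9970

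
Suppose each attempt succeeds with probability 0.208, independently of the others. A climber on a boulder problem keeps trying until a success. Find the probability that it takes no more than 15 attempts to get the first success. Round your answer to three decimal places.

0.970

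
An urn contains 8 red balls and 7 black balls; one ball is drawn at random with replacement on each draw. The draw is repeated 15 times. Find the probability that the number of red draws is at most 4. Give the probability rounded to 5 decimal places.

X ~ Binomial(15, 0.533333); P(X ≤ 4) = Σ C(15,k) p^k (1−p)^(15−k) over k:
  k=0: C(15,0)·0.533333^0·0.466667^15 = 0.0000108
  k=1: C(15,1)·0.533333^1·0.466667^14 = 0.0001859
  k=2: C(15,2)·0.533333^2·0.466667^13 = 0.0014869
  k=3: C(15,3)·0.533333^3·0.466667^12 = 0.0073636
  k=4: C(15,4)·0.533333^4·0.466667^11 = 0.0252466
Total = 0.0342937

0.03429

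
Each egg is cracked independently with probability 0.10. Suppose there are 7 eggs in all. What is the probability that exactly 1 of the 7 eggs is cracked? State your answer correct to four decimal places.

0.3720

X ~ Binomial(n=7, p=0.10).
P(X=1) = C(7,1) · p^1 · (1−p)^6
= 7 · 0.1 · 0.53144 = 0.372009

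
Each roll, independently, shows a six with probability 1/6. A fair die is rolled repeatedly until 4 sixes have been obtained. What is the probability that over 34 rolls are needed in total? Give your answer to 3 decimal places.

Needing more than 34 rolls ⇔ fewer than 4 successes in the first 34. With X ~ Binomial(34, 0.166667), P(Y > 34) = P(X ≤ 3).
  k=0: C(34,0)·0.166667^0·0.833333^34 = 0.00203
  k=1: C(34,1)·0.166667^1·0.833333^33 = 0.01381
  k=2: C(34,2)·0.166667^2·0.833333^32 = 0.04559
  k=3: C(34,3)·0.166667^3·0.833333^31 = 0.09726
P(X ≤ 3) = 0.15869

0.159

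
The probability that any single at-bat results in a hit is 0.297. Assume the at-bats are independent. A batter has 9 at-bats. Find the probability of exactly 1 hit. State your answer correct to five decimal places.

0.15946

X ~ Binomial(n=9, p=0.297).
P(X=1) = C(9,1) · p^1 · (1−p)^8
= 9 · 0.297 · 0.059654 = 0.1594563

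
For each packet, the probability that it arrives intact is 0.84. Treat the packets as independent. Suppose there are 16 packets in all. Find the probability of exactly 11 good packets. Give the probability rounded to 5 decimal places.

X ~ Binomial(n=16, p=0.84).
P(X=11) = C(16,11) · p^11 · (1−p)^5
= 4368 · 0.14692 · 0.00010486 = 0.0672906

0.06729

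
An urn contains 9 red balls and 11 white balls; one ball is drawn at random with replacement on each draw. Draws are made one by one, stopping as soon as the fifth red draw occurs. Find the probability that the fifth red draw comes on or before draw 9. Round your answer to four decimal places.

0.3786

Finishing within 9 draws ⇔ at least 5 successes in the first 9. With X ~ Binomial(9, 0.45), P(Y ≤ 9) = 1 − P(X ≤ 4).
  k=0: C(9,0)·0.45^0·0.55^9 = 0.004605
  k=1: C(9,1)·0.45^1·0.55^8 = 0.033912
  k=2: C(9,2)·0.45^2·0.55^7 = 0.110986
  k=3: C(9,3)·0.45^3·0.55^6 = 0.211881
  k=4: C(9,4)·0.45^4·0.55^5 = 0.260036
1 − 0.621421 = 0.378579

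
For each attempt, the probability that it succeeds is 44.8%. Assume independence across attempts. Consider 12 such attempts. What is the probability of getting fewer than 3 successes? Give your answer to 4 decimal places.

0.0434

X ~ Binomial(12, 0.448); P(X ≤ 2) = Σ C(12,k) p^k (1−p)^(12−k) over k:
  k=0: C(12,0)·0.448^0·0.552^12 = 0.000800
  k=1: C(12,1)·0.448^1·0.552^11 = 0.007795
  k=2: C(12,2)·0.448^2·0.552^10 = 0.034793
Total = 0.043388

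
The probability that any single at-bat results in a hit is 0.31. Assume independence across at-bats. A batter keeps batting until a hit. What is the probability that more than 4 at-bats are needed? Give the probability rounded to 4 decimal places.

Y = number of at-bats to the first success; geometric, p = 0.31.
P(Y > 4) = P(first 4 all fail) = (1−p)^4 = 0.226671

0.2267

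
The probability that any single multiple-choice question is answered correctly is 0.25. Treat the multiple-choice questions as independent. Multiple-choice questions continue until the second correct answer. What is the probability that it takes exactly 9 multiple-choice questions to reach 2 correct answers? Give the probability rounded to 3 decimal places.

Y = trial on which the second success occurs; negative binomial, r=2, p=0.25.
P(Y=9) = C(8,1) · p^2 · (1−p)^7
= 8 · 0.0625 · 0.13348 = 0.06674

0.067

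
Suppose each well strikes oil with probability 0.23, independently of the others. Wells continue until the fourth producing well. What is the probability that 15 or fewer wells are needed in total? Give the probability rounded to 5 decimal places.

0.46504

Finishing within 15 wells ⇔ at least 4 successes in the first 15. With X ~ Binomial(15, 0.23), P(Y ≤ 15) = 1 − P(X ≤ 3).
  k=0: C(15,0)·0.23^0·0.77^15 = 0.0198317
  k=1: C(15,1)·0.23^1·0.77^14 = 0.0888565
  k=2: C(15,2)·0.23^2·0.77^13 = 0.1857909
  k=3: C(15,3)·0.23^3·0.77^12 = 0.2404826
1 − 0.5349617 = 0.4650383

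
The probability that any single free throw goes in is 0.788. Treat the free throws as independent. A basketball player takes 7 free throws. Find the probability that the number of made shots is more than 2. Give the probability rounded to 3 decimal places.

0.994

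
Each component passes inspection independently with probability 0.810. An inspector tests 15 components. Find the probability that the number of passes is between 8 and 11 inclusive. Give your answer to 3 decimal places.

0.312

X ~ Binomial(15, 0.81); P(8 ≤ X ≤ 11) = Σ C(15,k) p^k (1−p)^(15−k) over k:
  k=8: C(15,8)·0.81^8·0.19^7 = 0.01066
  k=9: C(15,9)·0.81^9·0.19^6 = 0.03534
  k=10: C(15,10)·0.81^10·0.19^5 = 0.09040
  k=11: C(15,11)·0.81^11·0.19^4 = 0.17518
Total = 0.31158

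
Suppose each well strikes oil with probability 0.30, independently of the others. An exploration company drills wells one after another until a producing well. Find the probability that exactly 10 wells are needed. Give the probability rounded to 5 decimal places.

0.01211

Geometric (trials to first success), p = 0.30.
P(Y = 10) = (1−p)^9 · p = 0.040354 · 0.30 = 0.0121061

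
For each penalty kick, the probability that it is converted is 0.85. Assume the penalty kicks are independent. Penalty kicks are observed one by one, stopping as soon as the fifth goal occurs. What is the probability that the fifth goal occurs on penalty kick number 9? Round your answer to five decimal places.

0.01572

Y = trial on which the fifth success occurs; negative binomial, r=5, p=0.85.
P(Y=9) = C(8,4) · p^5 · (1−p)^4
= 70 · 0.44371 · 0.00050625 = 0.0157238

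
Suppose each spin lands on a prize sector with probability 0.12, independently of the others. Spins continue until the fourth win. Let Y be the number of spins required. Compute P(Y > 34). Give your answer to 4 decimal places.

Needing more than 34 spins ⇔ fewer than 4 successes in the first 34. With X ~ Binomial(34, 0.12), P(Y > 34) = P(X ≤ 3).
  k=0: C(34,0)·0.12^0·0.88^34 = 0.012954
  k=1: C(34,1)·0.12^1·0.88^33 = 0.060060
  k=2: C(34,2)·0.12^2·0.88^32 = 0.135136
  k=3: C(34,3)·0.12^3·0.88^31 = 0.196561
P(X ≤ 3) = 0.404712

0.4047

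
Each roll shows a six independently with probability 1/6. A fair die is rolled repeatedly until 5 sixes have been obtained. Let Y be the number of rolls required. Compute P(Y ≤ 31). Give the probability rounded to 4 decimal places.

0.6064

Finishing within 31 rolls ⇔ at least 5 successes in the first 31. With X ~ Binomial(31, 0.166667), P(Y ≤ 31) = 1 − P(X ≤ 4).
  k=0: C(31,0)·0.166667^0·0.833333^31 = 0.003511
  k=1: C(31,1)·0.166667^1·0.833333^30 = 0.021766
  k=2: C(31,2)·0.166667^2·0.833333^29 = 0.065297
  k=3: C(31,3)·0.166667^3·0.833333^28 = 0.126241
  k=4: C(31,4)·0.166667^4·0.833333^27 = 0.176738
1 − 0.393552 = 0.606448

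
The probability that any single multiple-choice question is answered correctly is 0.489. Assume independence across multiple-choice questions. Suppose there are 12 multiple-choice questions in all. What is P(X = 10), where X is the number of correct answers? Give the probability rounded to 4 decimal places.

0.0135

X ~ Binomial(n=12, p=0.489).
P(X=10) = C(12,10) · p^10 · (1−p)^2
= 66 · 0.00078179 · 0.26112 = 0.013473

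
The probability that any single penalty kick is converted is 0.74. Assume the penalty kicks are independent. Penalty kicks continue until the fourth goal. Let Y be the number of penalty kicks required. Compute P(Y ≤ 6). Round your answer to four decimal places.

0.8144

Finishing within 6 penalty kicks ⇔ at least 4 successes in the first 6. With X ~ Binomial(6, 0.74), P(Y ≤ 6) = 1 − P(X ≤ 3).
  k=0: C(6,0)·0.74^0·0.26^6 = 0.000309
  k=1: C(6,1)·0.74^1·0.26^5 = 0.005275
  k=2: C(6,2)·0.74^2·0.26^4 = 0.037536
  k=3: C(6,3)·0.74^3·0.26^3 = 0.142444
1 − 0.185565 = 0.814435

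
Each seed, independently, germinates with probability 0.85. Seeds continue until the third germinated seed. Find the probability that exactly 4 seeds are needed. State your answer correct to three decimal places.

Y = trial on which the third success occurs; negative binomial, r=3, p=0.85.
P(Y=4) = C(3,2) · p^3 · (1−p)^1
= 3 · 0.61413 · 0.15 = 0.27636

0.276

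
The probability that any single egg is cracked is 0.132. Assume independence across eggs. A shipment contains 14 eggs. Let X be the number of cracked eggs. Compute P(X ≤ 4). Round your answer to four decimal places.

X ~ Binomial(14, 0.132); P(X ≤ 4) = Σ C(14,k) p^k (1−p)^(14−k) over k:
  k=0: C(14,0)·0.132^0·0.868^14 = 0.137809
  k=1: C(14,1)·0.132^1·0.868^13 = 0.293399
  k=2: C(14,2)·0.132^2·0.868^12 = 0.290019
  k=3: C(14,3)·0.132^3·0.868^11 = 0.176417
  k=4: C(14,4)·0.132^4·0.868^10 = 0.073778
Total = 0.971421

0.9714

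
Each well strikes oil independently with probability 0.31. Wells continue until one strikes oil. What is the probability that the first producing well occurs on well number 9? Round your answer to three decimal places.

0.016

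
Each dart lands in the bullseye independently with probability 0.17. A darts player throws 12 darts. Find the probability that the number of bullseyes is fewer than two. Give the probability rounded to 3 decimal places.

X ~ Binomial(12, 0.17); P(X ≤ 1) = Σ C(12,k) p^k (1−p)^(12−k) over k:
  k=0: C(12,0)·0.17^0·0.83^12 = 0.10689
  k=1: C(12,1)·0.17^1·0.83^11 = 0.26272
Total = 0.36961

0.370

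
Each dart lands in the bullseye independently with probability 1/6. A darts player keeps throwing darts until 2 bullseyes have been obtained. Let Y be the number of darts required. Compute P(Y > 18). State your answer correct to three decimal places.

Needing more than 18 darts ⇔ fewer than 2 successes in the first 18. With X ~ Binomial(18, 0.166667), P(Y > 18) = P(X ≤ 1).
  k=0: C(18,0)·0.166667^0·0.833333^18 = 0.03756
  k=1: C(18,1)·0.166667^1·0.833333^17 = 0.13522
P(X ≤ 1) = 0.17278

0.173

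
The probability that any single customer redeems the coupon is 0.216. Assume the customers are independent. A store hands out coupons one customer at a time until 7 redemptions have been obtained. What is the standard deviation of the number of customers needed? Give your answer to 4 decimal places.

10.8456

Y = total customers until the seventh success; negative binomial with r=7, p=0.216.
SD(Y) = √[r(1−p)/p²] = √(117.626886) = 10.845593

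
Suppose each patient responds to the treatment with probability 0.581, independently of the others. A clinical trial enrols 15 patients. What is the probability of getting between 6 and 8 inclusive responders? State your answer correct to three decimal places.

0.403

X ~ Binomial(15, 0.581); P(6 ≤ X ≤ 8) = Σ C(15,k) p^k (1−p)^(15−k) over k:
  k=6: C(15,6)·0.581^6·0.419^9 = 0.07663
  k=7: C(15,7)·0.581^7·0.419^8 = 0.13661
  k=8: C(15,8)·0.581^8·0.419^7 = 0.18943
Total = 0.40267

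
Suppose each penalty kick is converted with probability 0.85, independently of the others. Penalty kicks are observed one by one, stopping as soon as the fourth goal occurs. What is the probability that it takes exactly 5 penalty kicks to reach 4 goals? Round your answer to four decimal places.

0.3132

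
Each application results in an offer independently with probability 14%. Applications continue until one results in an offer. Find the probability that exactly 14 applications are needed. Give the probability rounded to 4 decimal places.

0.0197

Geometric (trials to first success), p = 0.14.
P(Y = 14) = (1−p)^13 · p = 0.14076 · 0.14 = 0.019706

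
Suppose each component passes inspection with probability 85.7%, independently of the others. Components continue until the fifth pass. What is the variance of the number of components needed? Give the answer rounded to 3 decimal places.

0.974

Y = total components until the fifth success; negative binomial with r=5, p=0.857.
Var(Y) = r(1−p)/p² = 5·0.143 / 0.857² = 0.97352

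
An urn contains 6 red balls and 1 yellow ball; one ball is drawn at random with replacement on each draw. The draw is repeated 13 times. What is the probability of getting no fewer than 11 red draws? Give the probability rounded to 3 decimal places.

0.719

X ~ Binomial(13, 0.857143); P(X ≥ 11) = Σ C(13,k) p^k (1−p)^(13−k) over k:
  k=11: C(13,11)·0.857143^11·0.142857^2 = 0.29207
  k=12: C(13,12)·0.857143^12·0.142857^1 = 0.29207
  k=13: C(13,13)·0.857143^13·0.142857^0 = 0.13480
Total = 0.71894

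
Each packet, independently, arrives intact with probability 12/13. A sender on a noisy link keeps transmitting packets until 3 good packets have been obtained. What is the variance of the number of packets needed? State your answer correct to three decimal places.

0.271

Y = total packets until the third success; negative binomial with r=3, p=0.923077.
Var(Y) = r(1−p)/p² = 3·0.076923 / 0.923077² = 0.27083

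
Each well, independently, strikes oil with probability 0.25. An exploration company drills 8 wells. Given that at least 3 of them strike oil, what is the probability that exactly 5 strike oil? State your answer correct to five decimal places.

X ~ Binomial(8, 0.25). Want P(X=5 | X≥3) = P(X=5) / P(X≥3).
P(X=5) = C(8,5)·0.25^5·0.75^3 = 0.0230713
P(X≥3) = 1 − 0.1001129 − 0.2669678 − 0.3114624 = 0.3214569
Ratio = 0.0230713 / 0.3214569 = 0.0717710

0.07177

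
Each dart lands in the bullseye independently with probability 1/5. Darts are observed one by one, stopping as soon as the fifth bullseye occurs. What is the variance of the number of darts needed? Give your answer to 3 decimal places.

100.000

Y = total darts until the fifth success; negative binomial with r=5, p=0.20.
Var(Y) = r(1−p)/p² = 5·0.80 / 0.20² = 100.00000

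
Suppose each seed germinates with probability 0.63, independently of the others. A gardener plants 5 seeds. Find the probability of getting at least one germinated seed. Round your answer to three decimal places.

0.993

P(at least one) = 1 − P(none) = 1 − (1 − 0.63)^5
= 1 − 0.00693 = 0.99307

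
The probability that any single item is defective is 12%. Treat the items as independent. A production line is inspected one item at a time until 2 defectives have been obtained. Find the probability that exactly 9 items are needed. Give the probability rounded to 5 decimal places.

0.04708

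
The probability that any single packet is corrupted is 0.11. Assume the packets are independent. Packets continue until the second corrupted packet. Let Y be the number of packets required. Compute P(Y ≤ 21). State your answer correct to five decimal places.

0.68886

Finishing within 21 packets ⇔ at least 2 successes in the first 21. With X ~ Binomial(21, 0.11), P(Y ≤ 21) = 1 − P(X ≤ 1).
  k=0: C(21,0)·0.11^0·0.89^21 = 0.0865347
  k=1: C(21,1)·0.11^1·0.89^20 = 0.2246012
1 − 0.3111359 = 0.6888641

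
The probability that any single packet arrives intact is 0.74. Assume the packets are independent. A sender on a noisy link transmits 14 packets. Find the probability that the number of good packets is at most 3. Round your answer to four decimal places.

X ~ Binomial(14, 0.74); P(X ≤ 3) = Σ C(14,k) p^k (1−p)^(14−k) over k:
  k=0: C(14,0)·0.74^0·0.26^14 = 0.000000
  k=1: C(14,1)·0.74^1·0.26^13 = 0.000000
  k=2: C(14,2)·0.74^2·0.26^12 = 0.000005
  k=3: C(14,3)·0.74^3·0.26^11 = 0.000054
Total = 0.000059

0.0001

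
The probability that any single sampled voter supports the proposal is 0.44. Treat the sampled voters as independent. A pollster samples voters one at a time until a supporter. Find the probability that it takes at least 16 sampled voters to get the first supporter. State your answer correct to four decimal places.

Y = number of sampled voters to the first success; geometric, p = 0.44.
P(Y > 15) = P(first 15 all fail) = (1−p)^15 = 0.000167

0.0002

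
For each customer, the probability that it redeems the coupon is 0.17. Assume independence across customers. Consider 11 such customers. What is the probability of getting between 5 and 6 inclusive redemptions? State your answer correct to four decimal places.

X ~ Binomial(11, 0.17); P(5 ≤ X ≤ 6) = Σ C(11,k) p^k (1−p)^(11−k) over k:
  k=5: C(11,5)·0.17^5·0.83^6 = 0.021446
  k=6: C(11,6)·0.17^6·0.83^5 = 0.004393
Total = 0.025839

0.0258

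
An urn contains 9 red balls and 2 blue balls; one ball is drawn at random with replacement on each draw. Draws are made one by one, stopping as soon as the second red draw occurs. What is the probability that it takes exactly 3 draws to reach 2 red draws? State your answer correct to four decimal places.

0.2434

Y = trial on which the second success occurs; negative binomial, r=2, p=0.818182.
P(Y=3) = C(2,1) · p^2 · (1−p)^1
= 2 · 0.66942 · 0.18182 = 0.243426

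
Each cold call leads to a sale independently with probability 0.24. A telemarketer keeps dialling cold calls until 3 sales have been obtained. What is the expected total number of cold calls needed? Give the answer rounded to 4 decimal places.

12.5000

Y = total cold calls until the third success; negative binomial with r=3, p=0.24.
E[Y] = r / p = 3 / 0.24 = 12.500000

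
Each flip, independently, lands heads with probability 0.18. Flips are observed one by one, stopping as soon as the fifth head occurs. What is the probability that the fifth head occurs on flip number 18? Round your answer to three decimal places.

Y = trial on which the fifth success occurs; negative binomial, r=5, p=0.18.
P(Y=18) = C(17,4) · p^5 · (1−p)^13
= 2380 · 0.00018896 · 0.075784 = 0.03408

0.034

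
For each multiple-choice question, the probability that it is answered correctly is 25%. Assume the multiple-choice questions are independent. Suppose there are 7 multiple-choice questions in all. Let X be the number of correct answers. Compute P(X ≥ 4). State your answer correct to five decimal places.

X ~ Binomial(7, 0.25); P(X ≥ 4) = Σ C(7,k) p^k (1−p)^(7−k) over k:
  k=4: C(7,4)·0.25^4·0.75^3 = 0.0576782
  k=5: C(7,5)·0.25^5·0.75^2 = 0.0115356
  k=6: C(7,6)·0.25^6·0.75^1 = 0.0012817
  k=7: C(7,7)·0.25^7·0.75^0 = 0.0000610
Total = 0.0705566

0.07056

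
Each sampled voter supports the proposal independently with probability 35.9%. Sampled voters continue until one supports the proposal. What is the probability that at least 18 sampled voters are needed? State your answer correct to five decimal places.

0.00052

Y = number of sampled voters to the first success; geometric, p = 0.359.
P(Y > 17) = P(first 17 all fail) = (1−p)^17 = 0.0005207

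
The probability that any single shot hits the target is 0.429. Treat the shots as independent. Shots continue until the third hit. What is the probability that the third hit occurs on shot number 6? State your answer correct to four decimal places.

Y = trial on which the third success occurs; negative binomial, r=3, p=0.429.
P(Y=6) = C(5,2) · p^3 · (1−p)^3
= 10 · 0.078954 · 0.18617 = 0.146987

0.1470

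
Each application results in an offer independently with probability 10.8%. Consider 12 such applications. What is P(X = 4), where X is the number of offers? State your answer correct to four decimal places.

0.0270

X ~ Binomial(n=12, p=0.108).
P(X=4) = C(12,4) · p^4 · (1−p)^8
= 495 · 0.00013605 · 0.40079 = 0.026991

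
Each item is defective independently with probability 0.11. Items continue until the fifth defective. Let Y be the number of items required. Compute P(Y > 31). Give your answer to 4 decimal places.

Needing more than 31 items ⇔ fewer than 5 successes in the first 31. With X ~ Binomial(31, 0.11), P(Y > 31) = P(X ≤ 4).
  k=0: C(31,0)·0.11^0·0.89^31 = 0.026983
  k=1: C(31,1)·0.11^1·0.89^30 = 0.103384
  k=2: C(31,2)·0.11^2·0.89^29 = 0.191668
  k=3: C(31,3)·0.11^3·0.89^28 = 0.228996
  k=4: C(31,4)·0.11^4·0.89^27 = 0.198120
P(X ≤ 4) = 0.749151

0.7492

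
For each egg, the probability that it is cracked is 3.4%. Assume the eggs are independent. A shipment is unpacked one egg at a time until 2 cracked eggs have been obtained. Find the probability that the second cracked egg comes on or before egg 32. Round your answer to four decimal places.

Finishing within 32 eggs ⇔ at least 2 successes in the first 32. With X ~ Binomial(32, 0.034), P(Y ≤ 32) = 1 − P(X ≤ 1).
  k=0: C(32,0)·0.034^0·0.966^32 = 0.330574
  k=1: C(32,1)·0.034^1·0.966^31 = 0.372323
1 − 0.702896 = 0.297104

0.2971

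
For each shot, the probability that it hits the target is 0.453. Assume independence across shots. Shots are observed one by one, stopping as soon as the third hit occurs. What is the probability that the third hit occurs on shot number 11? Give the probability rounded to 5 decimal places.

0.03353

Y = trial on which the third success occurs; negative binomial, r=3, p=0.453.
P(Y=11) = C(10,2) · p^3 · (1−p)^8
= 45 · 0.09296 · 0.0080149 = 0.0335279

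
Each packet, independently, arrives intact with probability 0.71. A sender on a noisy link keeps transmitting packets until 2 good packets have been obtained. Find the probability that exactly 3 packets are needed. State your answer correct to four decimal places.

Y = trial on which the second success occurs; negative binomial, r=2, p=0.71.
P(Y=3) = C(2,1) · p^2 · (1−p)^1
= 2 · 0.5041 · 0.29 = 0.292378

0.2924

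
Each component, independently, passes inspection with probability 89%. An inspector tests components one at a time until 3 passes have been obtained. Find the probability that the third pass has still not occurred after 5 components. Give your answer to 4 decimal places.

0.0112

Needing more than 5 components ⇔ fewer than 3 successes in the first 5. With X ~ Binomial(5, 0.89), P(Y > 5) = P(X ≤ 2).
  k=0: C(5,0)·0.89^0·0.11^5 = 0.000016
  k=1: C(5,1)·0.89^1·0.11^4 = 0.000652
  k=2: C(5,2)·0.89^2·0.11^3 = 0.010543
P(X ≤ 2) = 0.011210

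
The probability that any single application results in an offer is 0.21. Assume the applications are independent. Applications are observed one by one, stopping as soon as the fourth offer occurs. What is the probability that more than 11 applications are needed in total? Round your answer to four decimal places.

0.8160

Needing more than 11 applications ⇔ fewer than 4 successes in the first 11. With X ~ Binomial(11, 0.21), P(Y > 11) = P(X ≤ 3).
  k=0: C(11,0)·0.21^0·0.79^11 = 0.074799
  k=1: C(11,1)·0.21^1·0.79^10 = 0.218717
  k=2: C(11,2)·0.21^2·0.79^9 = 0.290700
  k=3: C(11,3)·0.21^3·0.79^8 = 0.231824
P(X ≤ 3) = 0.816041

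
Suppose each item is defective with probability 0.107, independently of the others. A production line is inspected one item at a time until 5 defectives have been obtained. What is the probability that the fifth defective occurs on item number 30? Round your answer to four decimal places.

0.0197

Y = trial on which the fifth success occurs; negative binomial, r=5, p=0.107.
P(Y=30) = C(29,4) · p^5 · (1−p)^25
= 23751 · 1.4026e-05 · 0.059059 = 0.019674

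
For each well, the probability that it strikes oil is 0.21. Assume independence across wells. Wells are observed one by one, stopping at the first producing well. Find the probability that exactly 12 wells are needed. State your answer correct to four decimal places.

0.0157

Geometric (trials to first success), p = 0.21.
P(Y = 12) = (1−p)^11 · p = 0.074799 · 0.21 = 0.015708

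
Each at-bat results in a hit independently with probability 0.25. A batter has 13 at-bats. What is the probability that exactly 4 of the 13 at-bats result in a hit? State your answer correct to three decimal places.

X ~ Binomial(n=13, p=0.25).
P(X=4) = C(13,4) · p^4 · (1−p)^9
= 715 · 0.0039062 · 0.075085 = 0.20971

0.210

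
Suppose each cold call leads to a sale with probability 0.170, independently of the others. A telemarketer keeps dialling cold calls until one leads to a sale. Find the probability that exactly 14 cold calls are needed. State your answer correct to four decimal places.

0.0151

Geometric (trials to first success), p = 0.17.
P(Y = 14) = (1−p)^13 · p = 0.088719 · 0.17 = 0.015082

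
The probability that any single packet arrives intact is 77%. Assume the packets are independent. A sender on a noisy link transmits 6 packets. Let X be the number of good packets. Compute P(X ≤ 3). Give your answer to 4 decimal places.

X ~ Binomial(6, 0.77); P(X ≤ 3) = Σ C(6,k) p^k (1−p)^(6−k) over k:
  k=0: C(6,0)·0.77^0·0.23^6 = 0.000148
  k=1: C(6,1)·0.77^1·0.23^5 = 0.002974
  k=2: C(6,2)·0.77^2·0.23^4 = 0.024888
  k=3: C(6,3)·0.77^3·0.23^3 = 0.111093
Total = 0.139102

0.1391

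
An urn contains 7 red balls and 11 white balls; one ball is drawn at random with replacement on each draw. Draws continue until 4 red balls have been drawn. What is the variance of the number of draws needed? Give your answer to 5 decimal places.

16.16327

Y = total draws until the fourth success; negative binomial with r=4, p=0.388889.
Var(Y) = r(1−p)/p² = 4·0.611111 / 0.388889² = 16.1632653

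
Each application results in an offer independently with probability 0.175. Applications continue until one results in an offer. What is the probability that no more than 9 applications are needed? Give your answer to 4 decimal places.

0.8230

Y = number of applications to the first success; geometric, p = 0.175.
P(Y ≤ 9) = 1 − (1−p)^9 = 1 − 0.177046 = 0.822954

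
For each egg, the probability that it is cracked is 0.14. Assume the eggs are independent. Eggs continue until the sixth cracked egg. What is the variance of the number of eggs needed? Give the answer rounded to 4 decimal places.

263.2653

Y = total eggs until the sixth success; negative binomial with r=6, p=0.14.
Var(Y) = r(1−p)/p² = 6·0.86 / 0.14² = 263.265306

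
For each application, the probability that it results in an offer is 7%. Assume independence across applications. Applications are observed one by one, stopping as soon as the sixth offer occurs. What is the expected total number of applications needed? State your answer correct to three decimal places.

85.714

Y = total applications until the sixth success; negative binomial with r=6, p=0.07.
E[Y] = r / p = 6 / 0.07 = 85.71429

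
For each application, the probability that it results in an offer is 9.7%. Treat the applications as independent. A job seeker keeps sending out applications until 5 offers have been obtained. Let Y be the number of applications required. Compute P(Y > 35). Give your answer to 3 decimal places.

Needing more than 35 applications ⇔ fewer than 5 successes in the first 35. With X ~ Binomial(35, 0.097), P(Y > 35) = P(X ≤ 4).
  k=0: C(35,0)·0.097^0·0.903^35 = 0.02812
  k=1: C(35,1)·0.097^1·0.903^34 = 0.10574
  k=2: C(35,2)·0.097^2·0.903^33 = 0.19309
  k=3: C(35,3)·0.097^3·0.903^32 = 0.22816
  k=4: C(35,4)·0.097^4·0.903^31 = 0.19607
P(X ≤ 4) = 0.75117

0.751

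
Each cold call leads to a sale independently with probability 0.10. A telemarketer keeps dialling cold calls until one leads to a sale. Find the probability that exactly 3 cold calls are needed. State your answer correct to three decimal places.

0.081

Geometric (trials to first success), p = 0.10.
P(Y = 3) = (1−p)^2 · p = 0.81 · 0.10 = 0.08100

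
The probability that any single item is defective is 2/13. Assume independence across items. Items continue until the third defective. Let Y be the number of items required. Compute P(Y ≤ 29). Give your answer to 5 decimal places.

0.84499

Finishing within 29 items ⇔ at least 3 successes in the first 29. With X ~ Binomial(29, 0.153846), P(Y ≤ 29) = 1 − P(X ≤ 2).
  k=0: C(29,0)·0.153846^0·0.846154^29 = 0.0078710
  k=1: C(29,1)·0.153846^1·0.846154^28 = 0.0415017
  k=2: C(29,2)·0.153846^2·0.846154^27 = 0.1056407
1 − 0.1550134 = 0.8449866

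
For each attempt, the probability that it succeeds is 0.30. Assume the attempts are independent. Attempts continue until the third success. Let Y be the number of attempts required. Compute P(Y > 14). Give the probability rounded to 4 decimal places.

0.1608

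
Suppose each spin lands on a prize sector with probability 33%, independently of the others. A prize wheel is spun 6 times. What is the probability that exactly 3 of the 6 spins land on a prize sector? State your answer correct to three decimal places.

X ~ Binomial(n=6, p=0.33).
P(X=3) = C(6,3) · p^3 · (1−p)^3
= 20 · 0.035937 · 0.30076 = 0.21617

0.216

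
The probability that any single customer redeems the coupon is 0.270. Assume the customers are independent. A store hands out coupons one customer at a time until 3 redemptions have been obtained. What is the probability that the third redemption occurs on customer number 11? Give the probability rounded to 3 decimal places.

0.071

Y = trial on which the third success occurs; negative binomial, r=3, p=0.27.
P(Y=11) = C(10,2) · p^3 · (1−p)^8
= 45 · 0.019683 · 0.080646 = 0.07143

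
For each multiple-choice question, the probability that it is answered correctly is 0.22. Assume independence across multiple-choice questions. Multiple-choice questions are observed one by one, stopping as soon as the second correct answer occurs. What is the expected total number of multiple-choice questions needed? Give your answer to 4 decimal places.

Y = total multiple-choice questions until the second success; negative binomial with r=2, p=0.22.
E[Y] = r / p = 2 / 0.22 = 9.090909

9.0909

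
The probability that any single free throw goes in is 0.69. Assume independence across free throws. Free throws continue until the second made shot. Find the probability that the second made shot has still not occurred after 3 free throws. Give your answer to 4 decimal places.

Needing more than 3 free throws ⇔ fewer than 2 successes in the first 3. With X ~ Binomial(3, 0.69), P(Y > 3) = P(X ≤ 1).
  k=0: C(3,0)·0.69^0·0.31^3 = 0.029791
  k=1: C(3,1)·0.69^1·0.31^2 = 0.198927
P(X ≤ 1) = 0.228718

0.2287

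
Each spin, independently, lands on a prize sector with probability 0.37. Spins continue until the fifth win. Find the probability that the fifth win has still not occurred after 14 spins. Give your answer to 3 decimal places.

Needing more than 14 spins ⇔ fewer than 5 successes in the first 14. With X ~ Binomial(14, 0.37), P(Y > 14) = P(X ≤ 4).
  k=0: C(14,0)·0.37^0·0.63^14 = 0.00155
  k=1: C(14,1)·0.37^1·0.63^13 = 0.01276
  k=2: C(14,2)·0.37^2·0.63^12 = 0.04870
  k=3: C(14,3)·0.37^3·0.63^11 = 0.11441
  k=4: C(14,4)·0.37^4·0.63^10 = 0.18478
P(X ≤ 4) = 0.36219

0.362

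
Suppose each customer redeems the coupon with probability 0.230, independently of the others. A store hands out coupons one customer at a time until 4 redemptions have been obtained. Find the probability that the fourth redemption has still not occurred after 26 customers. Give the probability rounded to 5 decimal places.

0.11978

Needing more than 26 customers ⇔ fewer than 4 successes in the first 26. With X ~ Binomial(26, 0.23), P(Y > 26) = P(X ≤ 3).
  k=0: C(26,0)·0.23^0·0.77^26 = 0.0011188
  k=1: C(26,1)·0.23^1·0.77^25 = 0.0086890
  k=2: C(26,2)·0.23^2·0.77^24 = 0.0324427
  k=3: C(26,3)·0.23^3·0.77^23 = 0.0775253
P(X ≤ 3) = 0.1197758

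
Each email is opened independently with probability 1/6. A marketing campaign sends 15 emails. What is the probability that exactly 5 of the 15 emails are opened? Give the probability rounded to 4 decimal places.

0.0624

X ~ Binomial(n=15, p=0.166667).
P(X=5) = C(15,5) · p^5 · (1−p)^10
= 3003 · 0.0001286 · 0.16151 = 0.062372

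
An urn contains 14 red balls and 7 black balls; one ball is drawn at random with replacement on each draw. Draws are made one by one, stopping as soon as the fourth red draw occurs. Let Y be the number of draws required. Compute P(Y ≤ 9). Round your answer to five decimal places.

Finishing within 9 draws ⇔ at least 4 successes in the first 9. With X ~ Binomial(9, 0.666667), P(Y ≤ 9) = 1 − P(X ≤ 3).
  k=0: C(9,0)·0.666667^0·0.333333^9 = 0.0000508
  k=1: C(9,1)·0.666667^1·0.333333^8 = 0.0009145
  k=2: C(9,2)·0.666667^2·0.333333^7 = 0.0073160
  k=3: C(9,3)·0.666667^3·0.333333^6 = 0.0341411
1 − 0.0424224 = 0.9575776

0.95758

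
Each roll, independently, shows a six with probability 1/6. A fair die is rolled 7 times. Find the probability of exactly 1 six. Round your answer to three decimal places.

0.391

X ~ Binomial(n=7, p=0.166667).
P(X=1) = C(7,1) · p^1 · (1−p)^6
= 7 · 0.16667 · 0.3349 = 0.39071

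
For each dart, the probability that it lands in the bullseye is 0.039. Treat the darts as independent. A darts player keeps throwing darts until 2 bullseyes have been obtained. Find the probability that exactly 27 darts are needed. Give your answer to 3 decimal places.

0.015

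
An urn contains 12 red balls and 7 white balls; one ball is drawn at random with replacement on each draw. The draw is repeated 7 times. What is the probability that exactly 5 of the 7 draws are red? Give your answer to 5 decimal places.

0.28645

X ~ Binomial(n=7, p=0.631579).
P(X=5) = C(7,5) · p^5 · (1−p)^2
= 21 · 0.10049 · 0.13573 = 0.2864484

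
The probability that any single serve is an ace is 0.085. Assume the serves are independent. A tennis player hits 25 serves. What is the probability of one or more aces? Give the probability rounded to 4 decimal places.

0.8915

P(at least one) = 1 − P(none) = 1 − (1 − 0.085)^25
= 1 − 0.108524 = 0.891476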